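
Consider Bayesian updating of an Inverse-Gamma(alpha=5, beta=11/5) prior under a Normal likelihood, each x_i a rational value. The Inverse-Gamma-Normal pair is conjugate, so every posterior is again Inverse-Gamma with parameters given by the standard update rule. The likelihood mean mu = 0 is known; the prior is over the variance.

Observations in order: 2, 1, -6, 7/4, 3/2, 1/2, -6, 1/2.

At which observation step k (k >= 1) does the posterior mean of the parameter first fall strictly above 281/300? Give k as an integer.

obs 1: x=2 → posterior Inverse-Gamma(11/2, 21/5)
obs 2: x=1 → posterior Inverse-Gamma(6, 47/10)
obs 3: x=-6 → posterior Inverse-Gamma(13/2, 227/10)
obs 4: x=7/4 → posterior Inverse-Gamma(7, 3877/160)
obs 5: x=3/2 → posterior Inverse-Gamma(15/2, 4057/160)
obs 6: x=1/2 → posterior Inverse-Gamma(8, 4077/160)
obs 7: x=-6 → posterior Inverse-Gamma(17/2, 6957/160)
obs 8: x=1/2 → posterior Inverse-Gamma(9, 6977/160)

k = 2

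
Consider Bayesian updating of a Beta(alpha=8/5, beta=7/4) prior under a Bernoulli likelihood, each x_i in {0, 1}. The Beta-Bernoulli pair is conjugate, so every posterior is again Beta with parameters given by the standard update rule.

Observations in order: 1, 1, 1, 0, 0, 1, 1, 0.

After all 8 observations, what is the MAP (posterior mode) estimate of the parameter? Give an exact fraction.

obs 1: x=1 → posterior Beta(13/5, 7/4)
obs 2: x=1 → posterior Beta(18/5, 7/4)
obs 3: x=1 → posterior Beta(23/5, 7/4)
obs 4: x=0 → posterior Beta(23/5, 11/4)
obs 5: x=0 → posterior Beta(23/5, 15/4)
obs 6: x=1 → posterior Beta(28/5, 15/4)
obs 7: x=1 → posterior Beta(33/5, 15/4)
obs 8: x=0 → posterior Beta(33/5, 19/4)

112/187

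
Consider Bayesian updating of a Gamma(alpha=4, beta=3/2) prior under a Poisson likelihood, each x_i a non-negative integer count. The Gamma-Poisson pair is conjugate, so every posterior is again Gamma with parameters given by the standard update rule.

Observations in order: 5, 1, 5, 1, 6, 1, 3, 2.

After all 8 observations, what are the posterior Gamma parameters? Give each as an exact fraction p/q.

alpha=28, beta=19/2

obs 1: x=5 → posterior Gamma(9, 5/2)
obs 2: x=1 → posterior Gamma(10, 7/2)
obs 3: x=5 → posterior Gamma(15, 9/2)
obs 4: x=1 → posterior Gamma(16, 11/2)
obs 5: x=6 → posterior Gamma(22, 13/2)
obs 6: x=1 → posterior Gamma(23, 15/2)
obs 7: x=3 → posterior Gamma(26, 17/2)
obs 8: x=2 → posterior Gamma(28, 19/2)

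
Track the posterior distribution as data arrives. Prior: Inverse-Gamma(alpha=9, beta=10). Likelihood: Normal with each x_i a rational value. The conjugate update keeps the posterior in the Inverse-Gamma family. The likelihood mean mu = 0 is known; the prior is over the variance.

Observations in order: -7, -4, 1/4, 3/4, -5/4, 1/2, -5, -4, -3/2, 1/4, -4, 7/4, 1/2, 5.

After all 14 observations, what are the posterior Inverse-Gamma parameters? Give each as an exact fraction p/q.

obs 1: x=-7 → posterior Inverse-Gamma(19/2, 69/2)
obs 2: x=-4 → posterior Inverse-Gamma(10, 85/2)
obs 3: x=1/4 → posterior Inverse-Gamma(21/2, 1361/32)
obs 4: x=3/4 → posterior Inverse-Gamma(11, 685/16)
obs 5: x=-5/4 → posterior Inverse-Gamma(23/2, 1395/32)
obs 6: x=1/2 → posterior Inverse-Gamma(12, 1399/32)
obs 7: x=-5 → posterior Inverse-Gamma(25/2, 1799/32)
obs 8: x=-4 → posterior Inverse-Gamma(13, 2055/32)
obs 9: x=-3/2 → posterior Inverse-Gamma(27/2, 2091/32)
obs 10: x=1/4 → posterior Inverse-Gamma(14, 523/8)
obs 11: x=-4 → posterior Inverse-Gamma(29/2, 587/8)
obs 12: x=7/4 → posterior Inverse-Gamma(15, 2397/32)
obs 13: x=1/2 → posterior Inverse-Gamma(31/2, 2401/32)
obs 14: x=5 → posterior Inverse-Gamma(16, 2801/32)

alpha=16, beta=2801/32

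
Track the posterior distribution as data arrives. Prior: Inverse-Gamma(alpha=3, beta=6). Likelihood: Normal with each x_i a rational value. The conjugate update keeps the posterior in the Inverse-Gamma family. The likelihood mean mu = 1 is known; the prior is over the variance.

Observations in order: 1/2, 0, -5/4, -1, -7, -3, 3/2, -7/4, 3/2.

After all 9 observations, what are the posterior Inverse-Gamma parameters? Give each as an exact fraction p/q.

alpha=15/2, beta=883/16

obs 1: x=1/2 → posterior Inverse-Gamma(7/2, 49/8)
obs 2: x=0 → posterior Inverse-Gamma(4, 53/8)
obs 3: x=-5/4 → posterior Inverse-Gamma(9/2, 293/32)
obs 4: x=-1 → posterior Inverse-Gamma(5, 357/32)
obs 5: x=-7 → posterior Inverse-Gamma(11/2, 1381/32)
obs 6: x=-3 → posterior Inverse-Gamma(6, 1637/32)
obs 7: x=3/2 → posterior Inverse-Gamma(13/2, 1641/32)
obs 8: x=-7/4 → posterior Inverse-Gamma(7, 881/16)
obs 9: x=3/2 → posterior Inverse-Gamma(15/2, 883/16)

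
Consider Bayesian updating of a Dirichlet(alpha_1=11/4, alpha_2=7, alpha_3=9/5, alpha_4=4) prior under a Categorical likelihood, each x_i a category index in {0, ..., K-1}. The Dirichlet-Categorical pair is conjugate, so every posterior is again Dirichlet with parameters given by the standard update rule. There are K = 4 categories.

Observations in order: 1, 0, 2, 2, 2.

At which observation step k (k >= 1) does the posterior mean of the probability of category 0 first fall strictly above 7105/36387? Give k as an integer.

k = 2

obs 1: x=1 → posterior Dirichlet(11/4, 8, 9/5, 4)
obs 2: x=0 → posterior Dirichlet(15/4, 8, 9/5, 4)
obs 3: x=2 → posterior Dirichlet(15/4, 8, 14/5, 4)
obs 4: x=2 → posterior Dirichlet(15/4, 8, 19/5, 4)
obs 5: x=2 → posterior Dirichlet(15/4, 8, 24/5, 4)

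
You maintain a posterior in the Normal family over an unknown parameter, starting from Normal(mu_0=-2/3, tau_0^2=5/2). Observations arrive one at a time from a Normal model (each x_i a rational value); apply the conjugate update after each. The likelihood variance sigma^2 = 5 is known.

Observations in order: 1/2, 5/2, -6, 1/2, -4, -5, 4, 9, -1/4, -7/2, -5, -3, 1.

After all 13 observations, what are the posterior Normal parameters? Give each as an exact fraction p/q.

obs 1: x=1/2 → posterior Normal(-5/18, 5/3)
obs 2: x=5/2 → posterior Normal(5/12, 5/4)
obs 3: x=-6 → posterior Normal(-13/15, 1)
obs 4: x=1/2 → posterior Normal(-23/36, 5/6)
obs 5: x=-4 → posterior Normal(-47/42, 5/7)
obs 6: x=-5 → posterior Normal(-77/48, 5/8)
obs 7: x=4 → posterior Normal(-53/54, 5/9)
obs 8: x=9 → posterior Normal(1/60, 1/2)
obs 9: x=-1/4 → posterior Normal(-1/132, 5/11)
obs 10: x=-7/2 → posterior Normal(-43/144, 5/12)
obs 11: x=-5 → posterior Normal(-103/156, 5/13)
obs 12: x=-3 → posterior Normal(-139/168, 5/14)
obs 13: x=1 → posterior Normal(-127/180, 1/3)

mu_0=-127/180, tau_0^2=1/3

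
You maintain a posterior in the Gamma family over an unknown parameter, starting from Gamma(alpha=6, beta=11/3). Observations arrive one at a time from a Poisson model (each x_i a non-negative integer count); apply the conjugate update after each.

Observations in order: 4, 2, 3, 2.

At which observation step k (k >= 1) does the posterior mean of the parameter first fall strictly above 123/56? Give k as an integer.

obs 1: x=4 → posterior Gamma(10, 14/3)
obs 2: x=2 → posterior Gamma(12, 17/3)
obs 3: x=3 → posterior Gamma(15, 20/3)
obs 4: x=2 → posterior Gamma(17, 23/3)

k = 3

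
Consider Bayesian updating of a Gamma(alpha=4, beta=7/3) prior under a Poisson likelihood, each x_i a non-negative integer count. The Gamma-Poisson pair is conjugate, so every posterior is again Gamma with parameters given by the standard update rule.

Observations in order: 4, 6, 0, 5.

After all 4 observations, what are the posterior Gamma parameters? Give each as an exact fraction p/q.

obs 1: x=4 → posterior Gamma(8, 10/3)
obs 2: x=6 → posterior Gamma(14, 13/3)
obs 3: x=0 → posterior Gamma(14, 16/3)
obs 4: x=5 → posterior Gamma(19, 19/3)

alpha=19, beta=19/3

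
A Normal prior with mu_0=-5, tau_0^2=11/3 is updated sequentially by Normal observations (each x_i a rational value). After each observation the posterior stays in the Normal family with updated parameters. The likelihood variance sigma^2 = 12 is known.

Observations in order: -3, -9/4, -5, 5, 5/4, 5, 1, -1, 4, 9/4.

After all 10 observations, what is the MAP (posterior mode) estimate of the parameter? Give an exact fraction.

-401/584

obs 1: x=-3 → posterior Normal(-213/47, 132/47)
obs 2: x=-9/4 → posterior Normal(-951/232, 66/29)
obs 3: x=-5 → posterior Normal(-1171/276, 44/23)
obs 4: x=5 → posterior Normal(-951/320, 33/20)
obs 5: x=5/4 → posterior Normal(-32/13, 132/91)
obs 6: x=5 → posterior Normal(-169/102, 22/17)
obs 7: x=1 → posterior Normal(-158/113, 132/113)
obs 8: x=-1 → posterior Normal(-169/124, 33/31)
obs 9: x=4 → posterior Normal(-25/27, 44/45)
obs 10: x=9/4 → posterior Normal(-401/584, 66/73)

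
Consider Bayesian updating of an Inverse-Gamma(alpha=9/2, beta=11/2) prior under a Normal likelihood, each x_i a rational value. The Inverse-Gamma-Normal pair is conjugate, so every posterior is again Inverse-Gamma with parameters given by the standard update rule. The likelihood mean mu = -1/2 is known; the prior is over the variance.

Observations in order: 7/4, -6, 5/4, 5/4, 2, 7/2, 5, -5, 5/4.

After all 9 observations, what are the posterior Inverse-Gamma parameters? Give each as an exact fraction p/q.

alpha=9, beta=513/8

obs 1: x=7/4 → posterior Inverse-Gamma(5, 257/32)
obs 2: x=-6 → posterior Inverse-Gamma(11/2, 741/32)
obs 3: x=5/4 → posterior Inverse-Gamma(6, 395/16)
obs 4: x=5/4 → posterior Inverse-Gamma(13/2, 839/32)
obs 5: x=2 → posterior Inverse-Gamma(7, 939/32)
obs 6: x=7/2 → posterior Inverse-Gamma(15/2, 1195/32)
obs 7: x=5 → posterior Inverse-Gamma(8, 1679/32)
obs 8: x=-5 → posterior Inverse-Gamma(17/2, 2003/32)
obs 9: x=5/4 → posterior Inverse-Gamma(9, 513/8)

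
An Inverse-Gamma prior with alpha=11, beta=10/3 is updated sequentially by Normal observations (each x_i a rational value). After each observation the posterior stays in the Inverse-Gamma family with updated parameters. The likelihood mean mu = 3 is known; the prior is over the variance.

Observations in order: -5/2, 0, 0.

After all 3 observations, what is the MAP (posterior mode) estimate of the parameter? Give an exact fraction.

659/324

obs 1: x=-5/2 → posterior Inverse-Gamma(23/2, 443/24)
obs 2: x=0 → posterior Inverse-Gamma(12, 551/24)
obs 3: x=0 → posterior Inverse-Gamma(25/2, 659/24)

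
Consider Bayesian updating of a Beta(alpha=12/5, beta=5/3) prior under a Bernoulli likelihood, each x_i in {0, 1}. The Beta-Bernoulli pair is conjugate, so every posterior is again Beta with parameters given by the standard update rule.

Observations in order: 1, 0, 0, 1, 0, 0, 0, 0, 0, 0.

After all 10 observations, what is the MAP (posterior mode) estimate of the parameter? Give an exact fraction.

obs 1: x=1 → posterior Beta(17/5, 5/3)
obs 2: x=0 → posterior Beta(17/5, 8/3)
obs 3: x=0 → posterior Beta(17/5, 11/3)
obs 4: x=1 → posterior Beta(22/5, 11/3)
obs 5: x=0 → posterior Beta(22/5, 14/3)
obs 6: x=0 → posterior Beta(22/5, 17/3)
obs 7: x=0 → posterior Beta(22/5, 20/3)
obs 8: x=0 → posterior Beta(22/5, 23/3)
obs 9: x=0 → posterior Beta(22/5, 26/3)
obs 10: x=0 → posterior Beta(22/5, 29/3)

51/181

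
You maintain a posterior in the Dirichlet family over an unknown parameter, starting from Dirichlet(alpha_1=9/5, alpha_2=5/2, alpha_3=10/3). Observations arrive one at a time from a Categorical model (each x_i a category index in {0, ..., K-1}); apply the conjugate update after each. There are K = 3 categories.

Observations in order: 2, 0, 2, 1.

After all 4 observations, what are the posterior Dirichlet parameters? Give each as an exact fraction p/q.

obs 1: x=2 → posterior Dirichlet(9/5, 5/2, 13/3)
obs 2: x=0 → posterior Dirichlet(14/5, 5/2, 13/3)
obs 3: x=2 → posterior Dirichlet(14/5, 5/2, 16/3)
obs 4: x=1 → posterior Dirichlet(14/5, 7/2, 16/3)

alpha_1=14/5, alpha_2=7/2, alpha_3=16/3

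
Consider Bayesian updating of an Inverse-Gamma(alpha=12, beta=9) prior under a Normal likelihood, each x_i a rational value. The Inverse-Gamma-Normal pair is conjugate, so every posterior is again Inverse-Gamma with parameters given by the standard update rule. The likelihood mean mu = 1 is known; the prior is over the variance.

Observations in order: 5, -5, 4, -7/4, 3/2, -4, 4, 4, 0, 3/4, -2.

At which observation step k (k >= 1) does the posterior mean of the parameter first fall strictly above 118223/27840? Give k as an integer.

obs 1: x=5 → posterior Inverse-Gamma(25/2, 17)
obs 2: x=-5 → posterior Inverse-Gamma(13, 35)
obs 3: x=4 → posterior Inverse-Gamma(27/2, 79/2)
obs 4: x=-7/4 → posterior Inverse-Gamma(14, 1385/32)
obs 5: x=3/2 → posterior Inverse-Gamma(29/2, 1389/32)
obs 6: x=-4 → posterior Inverse-Gamma(15, 1789/32)
obs 7: x=4 → posterior Inverse-Gamma(31/2, 1933/32)
obs 8: x=4 → posterior Inverse-Gamma(16, 2077/32)
obs 9: x=0 → posterior Inverse-Gamma(33/2, 2093/32)
obs 10: x=3/4 → posterior Inverse-Gamma(17, 1047/16)
obs 11: x=-2 → posterior Inverse-Gamma(35/2, 1119/16)

k = 8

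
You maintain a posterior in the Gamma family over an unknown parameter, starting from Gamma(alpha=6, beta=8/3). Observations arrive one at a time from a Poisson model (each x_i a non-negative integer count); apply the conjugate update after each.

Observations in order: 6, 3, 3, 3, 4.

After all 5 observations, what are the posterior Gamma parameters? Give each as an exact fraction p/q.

obs 1: x=6 → posterior Gamma(12, 11/3)
obs 2: x=3 → posterior Gamma(15, 14/3)
obs 3: x=3 → posterior Gamma(18, 17/3)
obs 4: x=3 → posterior Gamma(21, 20/3)
obs 5: x=4 → posterior Gamma(25, 23/3)

alpha=25, beta=23/3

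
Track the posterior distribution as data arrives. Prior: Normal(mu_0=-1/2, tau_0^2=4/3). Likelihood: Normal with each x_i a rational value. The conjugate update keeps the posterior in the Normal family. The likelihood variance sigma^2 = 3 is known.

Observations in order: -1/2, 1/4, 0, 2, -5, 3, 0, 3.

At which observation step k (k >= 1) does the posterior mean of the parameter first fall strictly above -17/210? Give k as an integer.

obs 1: x=-1/2 → posterior Normal(-1/2, 12/13)
obs 2: x=1/4 → posterior Normal(-11/34, 12/17)
obs 3: x=0 → posterior Normal(-11/42, 4/7)
obs 4: x=2 → posterior Normal(1/10, 12/25)
obs 5: x=-5 → posterior Normal(-35/58, 12/29)
obs 6: x=3 → posterior Normal(-1/6, 4/11)
obs 7: x=0 → posterior Normal(-11/74, 12/37)
obs 8: x=3 → posterior Normal(13/82, 12/41)

k = 4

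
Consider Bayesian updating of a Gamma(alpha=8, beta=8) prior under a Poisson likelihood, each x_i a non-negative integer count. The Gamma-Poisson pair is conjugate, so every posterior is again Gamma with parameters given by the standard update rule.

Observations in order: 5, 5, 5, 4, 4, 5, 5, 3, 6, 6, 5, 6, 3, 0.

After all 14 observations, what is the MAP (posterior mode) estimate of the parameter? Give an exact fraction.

69/22

obs 1: x=5 → posterior Gamma(13, 9)
obs 2: x=5 → posterior Gamma(18, 10)
obs 3: x=5 → posterior Gamma(23, 11)
obs 4: x=4 → posterior Gamma(27, 12)
obs 5: x=4 → posterior Gamma(31, 13)
obs 6: x=5 → posterior Gamma(36, 14)
obs 7: x=5 → posterior Gamma(41, 15)
obs 8: x=3 → posterior Gamma(44, 16)
obs 9: x=6 → posterior Gamma(50, 17)
obs 10: x=6 → posterior Gamma(56, 18)
obs 11: x=5 → posterior Gamma(61, 19)
obs 12: x=6 → posterior Gamma(67, 20)
obs 13: x=3 → posterior Gamma(70, 21)
obs 14: x=0 → posterior Gamma(70, 22)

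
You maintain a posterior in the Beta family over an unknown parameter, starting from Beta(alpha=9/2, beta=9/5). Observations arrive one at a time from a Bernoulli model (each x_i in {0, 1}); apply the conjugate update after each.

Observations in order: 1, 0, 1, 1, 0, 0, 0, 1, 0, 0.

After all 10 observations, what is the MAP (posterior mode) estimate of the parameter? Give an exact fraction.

75/143

obs 1: x=1 → posterior Beta(11/2, 9/5)
obs 2: x=0 → posterior Beta(11/2, 14/5)
obs 3: x=1 → posterior Beta(13/2, 14/5)
obs 4: x=1 → posterior Beta(15/2, 14/5)
obs 5: x=0 → posterior Beta(15/2, 19/5)
obs 6: x=0 → posterior Beta(15/2, 24/5)
obs 7: x=0 → posterior Beta(15/2, 29/5)
obs 8: x=1 → posterior Beta(17/2, 29/5)
obs 9: x=0 → posterior Beta(17/2, 34/5)
obs 10: x=0 → posterior Beta(17/2, 39/5)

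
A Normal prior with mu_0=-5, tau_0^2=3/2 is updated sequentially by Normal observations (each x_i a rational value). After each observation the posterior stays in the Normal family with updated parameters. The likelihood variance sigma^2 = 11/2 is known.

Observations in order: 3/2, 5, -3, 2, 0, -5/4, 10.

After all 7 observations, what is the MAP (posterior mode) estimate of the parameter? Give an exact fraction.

obs 1: x=3/2 → posterior Normal(-101/28, 33/28)
obs 2: x=5 → posterior Normal(-71/34, 33/34)
obs 3: x=-3 → posterior Normal(-89/40, 33/40)
obs 4: x=2 → posterior Normal(-77/46, 33/46)
obs 5: x=0 → posterior Normal(-77/52, 33/52)
obs 6: x=-5/4 → posterior Normal(-169/116, 33/58)
obs 7: x=10 → posterior Normal(-49/128, 33/64)

-49/128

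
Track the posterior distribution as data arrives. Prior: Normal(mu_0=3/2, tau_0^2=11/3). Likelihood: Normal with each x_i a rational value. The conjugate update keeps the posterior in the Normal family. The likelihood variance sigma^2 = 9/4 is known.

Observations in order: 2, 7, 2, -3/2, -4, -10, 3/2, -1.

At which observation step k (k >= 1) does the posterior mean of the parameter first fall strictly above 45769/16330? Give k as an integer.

k = 2

obs 1: x=2 → posterior Normal(257/142, 99/71)
obs 2: x=7 → posterior Normal(873/230, 99/115)
obs 3: x=2 → posterior Normal(1049/318, 33/53)
obs 4: x=-3/2 → posterior Normal(131/58, 99/203)
obs 5: x=-4 → posterior Normal(565/494, 99/247)
obs 6: x=-10 → posterior Normal(-105/194, 33/97)
obs 7: x=3/2 → posterior Normal(-183/670, 99/335)
obs 8: x=-1 → posterior Normal(-271/758, 99/379)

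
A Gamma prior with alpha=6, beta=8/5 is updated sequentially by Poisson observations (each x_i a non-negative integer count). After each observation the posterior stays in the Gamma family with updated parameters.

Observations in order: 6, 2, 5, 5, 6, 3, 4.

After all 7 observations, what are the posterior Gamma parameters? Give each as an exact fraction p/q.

obs 1: x=6 → posterior Gamma(12, 13/5)
obs 2: x=2 → posterior Gamma(14, 18/5)
obs 3: x=5 → posterior Gamma(19, 23/5)
obs 4: x=5 → posterior Gamma(24, 28/5)
obs 5: x=6 → posterior Gamma(30, 33/5)
obs 6: x=3 → posterior Gamma(33, 38/5)
obs 7: x=4 → posterior Gamma(37, 43/5)

alpha=37, beta=43/5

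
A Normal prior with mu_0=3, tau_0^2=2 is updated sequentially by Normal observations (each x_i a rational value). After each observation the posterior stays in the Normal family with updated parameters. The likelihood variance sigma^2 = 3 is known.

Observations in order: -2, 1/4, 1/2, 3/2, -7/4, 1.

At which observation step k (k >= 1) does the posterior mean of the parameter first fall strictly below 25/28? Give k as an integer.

obs 1: x=-2 → posterior Normal(1, 6/5)
obs 2: x=1/4 → posterior Normal(11/14, 6/7)
obs 3: x=1/2 → posterior Normal(13/18, 2/3)
obs 4: x=3/2 → posterior Normal(19/22, 6/11)
obs 5: x=-7/4 → posterior Normal(6/13, 6/13)
obs 6: x=1 → posterior Normal(8/15, 2/5)

k = 2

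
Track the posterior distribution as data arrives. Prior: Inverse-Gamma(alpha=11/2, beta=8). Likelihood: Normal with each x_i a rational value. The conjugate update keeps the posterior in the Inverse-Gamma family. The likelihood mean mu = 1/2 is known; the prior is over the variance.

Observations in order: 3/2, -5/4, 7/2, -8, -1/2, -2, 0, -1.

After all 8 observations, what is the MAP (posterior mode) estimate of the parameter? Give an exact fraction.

obs 1: x=3/2 → posterior Inverse-Gamma(6, 17/2)
obs 2: x=-5/4 → posterior Inverse-Gamma(13/2, 321/32)
obs 3: x=7/2 → posterior Inverse-Gamma(7, 465/32)
obs 4: x=-8 → posterior Inverse-Gamma(15/2, 1621/32)
obs 5: x=-1/2 → posterior Inverse-Gamma(8, 1637/32)
obs 6: x=-2 → posterior Inverse-Gamma(17/2, 1737/32)
obs 7: x=0 → posterior Inverse-Gamma(9, 1741/32)
obs 8: x=-1 → posterior Inverse-Gamma(19/2, 1777/32)

1777/336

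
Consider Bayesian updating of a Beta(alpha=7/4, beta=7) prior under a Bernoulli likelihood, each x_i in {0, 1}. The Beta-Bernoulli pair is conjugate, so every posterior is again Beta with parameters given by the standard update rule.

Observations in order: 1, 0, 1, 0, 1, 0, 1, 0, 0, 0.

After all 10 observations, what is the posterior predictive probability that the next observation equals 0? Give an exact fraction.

obs 1: x=1 → posterior Beta(11/4, 7)
obs 2: x=0 → posterior Beta(11/4, 8)
obs 3: x=1 → posterior Beta(15/4, 8)
obs 4: x=0 → posterior Beta(15/4, 9)
obs 5: x=1 → posterior Beta(19/4, 9)
obs 6: x=0 → posterior Beta(19/4, 10)
obs 7: x=1 → posterior Beta(23/4, 10)
obs 8: x=0 → posterior Beta(23/4, 11)
obs 9: x=0 → posterior Beta(23/4, 12)
obs 10: x=0 → posterior Beta(23/4, 13)

52/75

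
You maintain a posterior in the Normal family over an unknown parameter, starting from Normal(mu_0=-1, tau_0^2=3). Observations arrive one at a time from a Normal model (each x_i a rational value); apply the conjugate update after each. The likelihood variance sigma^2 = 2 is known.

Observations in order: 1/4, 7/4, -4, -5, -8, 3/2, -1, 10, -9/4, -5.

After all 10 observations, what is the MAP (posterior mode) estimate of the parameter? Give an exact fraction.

-149/128

obs 1: x=1/4 → posterior Normal(-1/4, 6/5)
obs 2: x=7/4 → posterior Normal(1/2, 3/4)
obs 3: x=-4 → posterior Normal(-8/11, 6/11)
obs 4: x=-5 → posterior Normal(-23/14, 3/7)
obs 5: x=-8 → posterior Normal(-47/17, 6/17)
obs 6: x=3/2 → posterior Normal(-17/8, 3/10)
obs 7: x=-1 → posterior Normal(-91/46, 6/23)
obs 8: x=10 → posterior Normal(-31/52, 3/13)
obs 9: x=-9/4 → posterior Normal(-89/116, 6/29)
obs 10: x=-5 → posterior Normal(-149/128, 3/16)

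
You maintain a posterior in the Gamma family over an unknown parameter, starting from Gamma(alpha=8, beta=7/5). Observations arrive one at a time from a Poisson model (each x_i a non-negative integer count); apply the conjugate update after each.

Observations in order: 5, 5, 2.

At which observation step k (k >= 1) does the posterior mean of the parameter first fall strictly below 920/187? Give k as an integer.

obs 1: x=5 → posterior Gamma(13, 12/5)
obs 2: x=5 → posterior Gamma(18, 17/5)
obs 3: x=2 → posterior Gamma(20, 22/5)

k = 3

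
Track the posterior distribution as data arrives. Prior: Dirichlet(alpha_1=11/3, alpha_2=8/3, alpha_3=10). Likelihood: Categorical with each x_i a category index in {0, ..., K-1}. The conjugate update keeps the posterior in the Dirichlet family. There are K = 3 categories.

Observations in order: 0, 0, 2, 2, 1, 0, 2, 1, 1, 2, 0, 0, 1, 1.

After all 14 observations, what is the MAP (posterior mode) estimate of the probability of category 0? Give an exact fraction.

23/82

obs 1: x=0 → posterior Dirichlet(14/3, 8/3, 10)
obs 2: x=0 → posterior Dirichlet(17/3, 8/3, 10)
obs 3: x=2 → posterior Dirichlet(17/3, 8/3, 11)
obs 4: x=2 → posterior Dirichlet(17/3, 8/3, 12)
obs 5: x=1 → posterior Dirichlet(17/3, 11/3, 12)
obs 6: x=0 → posterior Dirichlet(20/3, 11/3, 12)
obs 7: x=2 → posterior Dirichlet(20/3, 11/3, 13)
obs 8: x=1 → posterior Dirichlet(20/3, 14/3, 13)
obs 9: x=1 → posterior Dirichlet(20/3, 17/3, 13)
obs 10: x=2 → posterior Dirichlet(20/3, 17/3, 14)
obs 11: x=0 → posterior Dirichlet(23/3, 17/3, 14)
obs 12: x=0 → posterior Dirichlet(26/3, 17/3, 14)
obs 13: x=1 → posterior Dirichlet(26/3, 20/3, 14)
obs 14: x=1 → posterior Dirichlet(26/3, 23/3, 14)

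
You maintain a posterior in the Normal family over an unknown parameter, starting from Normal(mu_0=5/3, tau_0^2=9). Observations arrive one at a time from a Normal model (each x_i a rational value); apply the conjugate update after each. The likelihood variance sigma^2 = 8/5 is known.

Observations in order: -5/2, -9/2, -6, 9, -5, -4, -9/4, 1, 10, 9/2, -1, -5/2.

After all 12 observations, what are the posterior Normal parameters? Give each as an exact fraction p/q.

obs 1: x=-5/2 → posterior Normal(-595/318, 72/53)
obs 2: x=-9/2 → posterior Normal(-905/294, 36/49)
obs 3: x=-6 → posterior Normal(-1715/429, 72/143)
obs 4: x=9 → posterior Normal(-125/141, 18/47)
obs 5: x=-5 → posterior Normal(-1175/699, 72/233)
obs 6: x=-4 → posterior Normal(-1715/834, 36/139)
obs 7: x=-9/4 → posterior Normal(-25/12, 72/323)
obs 8: x=1 → posterior Normal(-7535/4416, 9/46)
obs 9: x=10 → posterior Normal(-305/708, 72/413)
obs 10: x=9/2 → posterior Normal(295/5496, 36/229)
obs 11: x=-1 → posterior Normal(-245/6036, 72/503)
obs 12: x=-5/2 → posterior Normal(-1595/6576, 18/137)

mu_0=-1595/6576, tau_0^2=18/137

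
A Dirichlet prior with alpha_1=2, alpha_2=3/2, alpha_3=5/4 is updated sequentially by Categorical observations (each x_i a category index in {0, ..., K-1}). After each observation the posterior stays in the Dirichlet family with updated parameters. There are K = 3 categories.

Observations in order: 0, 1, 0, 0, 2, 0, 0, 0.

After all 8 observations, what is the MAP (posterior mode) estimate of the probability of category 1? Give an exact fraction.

2/13

obs 1: x=0 → posterior Dirichlet(3, 3/2, 5/4)
obs 2: x=1 → posterior Dirichlet(3, 5/2, 5/4)
obs 3: x=0 → posterior Dirichlet(4, 5/2, 5/4)
obs 4: x=0 → posterior Dirichlet(5, 5/2, 5/4)
obs 5: x=2 → posterior Dirichlet(5, 5/2, 9/4)
obs 6: x=0 → posterior Dirichlet(6, 5/2, 9/4)
obs 7: x=0 → posterior Dirichlet(7, 5/2, 9/4)
obs 8: x=0 → posterior Dirichlet(8, 5/2, 9/4)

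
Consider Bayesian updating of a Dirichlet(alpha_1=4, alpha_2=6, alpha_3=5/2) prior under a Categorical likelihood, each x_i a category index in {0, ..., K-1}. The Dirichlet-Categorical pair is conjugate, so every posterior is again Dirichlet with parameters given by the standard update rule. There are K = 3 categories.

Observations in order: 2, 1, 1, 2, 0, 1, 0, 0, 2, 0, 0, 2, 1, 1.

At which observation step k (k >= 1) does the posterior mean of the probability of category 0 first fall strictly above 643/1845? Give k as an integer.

obs 1: x=2 → posterior Dirichlet(4, 6, 7/2)
obs 2: x=1 → posterior Dirichlet(4, 7, 7/2)
obs 3: x=1 → posterior Dirichlet(4, 8, 7/2)
obs 4: x=2 → posterior Dirichlet(4, 8, 9/2)
obs 5: x=0 → posterior Dirichlet(5, 8, 9/2)
obs 6: x=1 → posterior Dirichlet(5, 9, 9/2)
obs 7: x=0 → posterior Dirichlet(6, 9, 9/2)
obs 8: x=0 → posterior Dirichlet(7, 9, 9/2)
obs 9: x=2 → posterior Dirichlet(7, 9, 11/2)
obs 10: x=0 → posterior Dirichlet(8, 9, 11/2)
obs 11: x=0 → posterior Dirichlet(9, 9, 11/2)
obs 12: x=2 → posterior Dirichlet(9, 9, 13/2)
obs 13: x=1 → posterior Dirichlet(9, 10, 13/2)
obs 14: x=1 → posterior Dirichlet(9, 11, 13/2)

k = 10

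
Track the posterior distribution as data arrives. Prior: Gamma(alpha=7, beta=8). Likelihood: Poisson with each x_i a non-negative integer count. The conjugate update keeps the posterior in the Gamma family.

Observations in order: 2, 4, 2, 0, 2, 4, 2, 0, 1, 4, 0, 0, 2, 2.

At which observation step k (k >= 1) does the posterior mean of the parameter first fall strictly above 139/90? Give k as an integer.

obs 1: x=2 → posterior Gamma(9, 9)
obs 2: x=4 → posterior Gamma(13, 10)
obs 3: x=2 → posterior Gamma(15, 11)
obs 4: x=0 → posterior Gamma(15, 12)
obs 5: x=2 → posterior Gamma(17, 13)
obs 6: x=4 → posterior Gamma(21, 14)
obs 7: x=2 → posterior Gamma(23, 15)
obs 8: x=0 → posterior Gamma(23, 16)
obs 9: x=1 → posterior Gamma(24, 17)
obs 10: x=4 → posterior Gamma(28, 18)
obs 11: x=0 → posterior Gamma(28, 19)
obs 12: x=0 → posterior Gamma(28, 20)
obs 13: x=2 → posterior Gamma(30, 21)
obs 14: x=2 → posterior Gamma(32, 22)

k = 10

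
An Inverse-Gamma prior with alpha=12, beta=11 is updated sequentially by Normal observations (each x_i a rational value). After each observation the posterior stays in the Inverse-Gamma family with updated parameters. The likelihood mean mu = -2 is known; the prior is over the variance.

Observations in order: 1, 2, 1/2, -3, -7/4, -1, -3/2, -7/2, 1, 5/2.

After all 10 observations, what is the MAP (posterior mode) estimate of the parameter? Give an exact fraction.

1393/576

obs 1: x=1 → posterior Inverse-Gamma(25/2, 31/2)
obs 2: x=2 → posterior Inverse-Gamma(13, 47/2)
obs 3: x=1/2 → posterior Inverse-Gamma(27/2, 213/8)
obs 4: x=-3 → posterior Inverse-Gamma(14, 217/8)
obs 5: x=-7/4 → posterior Inverse-Gamma(29/2, 869/32)
obs 6: x=-1 → posterior Inverse-Gamma(15, 885/32)
obs 7: x=-3/2 → posterior Inverse-Gamma(31/2, 889/32)
obs 8: x=-7/2 → posterior Inverse-Gamma(16, 925/32)
obs 9: x=1 → posterior Inverse-Gamma(33/2, 1069/32)
obs 10: x=5/2 → posterior Inverse-Gamma(17, 1393/32)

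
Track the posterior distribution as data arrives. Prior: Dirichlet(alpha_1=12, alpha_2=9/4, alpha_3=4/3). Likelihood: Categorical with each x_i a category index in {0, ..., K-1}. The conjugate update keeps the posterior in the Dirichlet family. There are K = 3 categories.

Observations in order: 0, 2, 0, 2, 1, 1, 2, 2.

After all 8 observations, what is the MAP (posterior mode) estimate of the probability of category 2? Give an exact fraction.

obs 1: x=0 → posterior Dirichlet(13, 9/4, 4/3)
obs 2: x=2 → posterior Dirichlet(13, 9/4, 7/3)
obs 3: x=0 → posterior Dirichlet(14, 9/4, 7/3)
obs 4: x=2 → posterior Dirichlet(14, 9/4, 10/3)
obs 5: x=1 → posterior Dirichlet(14, 13/4, 10/3)
obs 6: x=1 → posterior Dirichlet(14, 17/4, 10/3)
obs 7: x=2 → posterior Dirichlet(14, 17/4, 13/3)
obs 8: x=2 → posterior Dirichlet(14, 17/4, 16/3)

4/19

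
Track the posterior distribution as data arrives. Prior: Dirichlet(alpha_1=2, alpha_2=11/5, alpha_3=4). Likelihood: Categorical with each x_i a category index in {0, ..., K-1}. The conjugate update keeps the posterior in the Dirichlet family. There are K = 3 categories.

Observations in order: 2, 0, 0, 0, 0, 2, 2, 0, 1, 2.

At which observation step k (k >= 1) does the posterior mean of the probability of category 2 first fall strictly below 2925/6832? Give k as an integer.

obs 1: x=2 → posterior Dirichlet(2, 11/5, 5)
obs 2: x=0 → posterior Dirichlet(3, 11/5, 5)
obs 3: x=0 → posterior Dirichlet(4, 11/5, 5)
obs 4: x=0 → posterior Dirichlet(5, 11/5, 5)
obs 5: x=0 → posterior Dirichlet(6, 11/5, 5)
obs 6: x=2 → posterior Dirichlet(6, 11/5, 6)
obs 7: x=2 → posterior Dirichlet(6, 11/5, 7)
obs 8: x=0 → posterior Dirichlet(7, 11/5, 7)
obs 9: x=1 → posterior Dirichlet(7, 16/5, 7)
obs 10: x=2 → posterior Dirichlet(7, 16/5, 8)

k = 4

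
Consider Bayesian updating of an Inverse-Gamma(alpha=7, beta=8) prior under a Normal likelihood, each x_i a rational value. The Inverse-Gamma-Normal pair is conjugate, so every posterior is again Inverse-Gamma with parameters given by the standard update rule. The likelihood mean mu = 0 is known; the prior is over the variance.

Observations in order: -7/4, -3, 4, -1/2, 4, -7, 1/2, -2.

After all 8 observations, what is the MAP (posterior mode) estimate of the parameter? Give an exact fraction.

obs 1: x=-7/4 → posterior Inverse-Gamma(15/2, 305/32)
obs 2: x=-3 → posterior Inverse-Gamma(8, 449/32)
obs 3: x=4 → posterior Inverse-Gamma(17/2, 705/32)
obs 4: x=-1/2 → posterior Inverse-Gamma(9, 709/32)
obs 5: x=4 → posterior Inverse-Gamma(19/2, 965/32)
obs 6: x=-7 → posterior Inverse-Gamma(10, 1749/32)
obs 7: x=1/2 → posterior Inverse-Gamma(21/2, 1753/32)
obs 8: x=-2 → posterior Inverse-Gamma(11, 1817/32)

1817/384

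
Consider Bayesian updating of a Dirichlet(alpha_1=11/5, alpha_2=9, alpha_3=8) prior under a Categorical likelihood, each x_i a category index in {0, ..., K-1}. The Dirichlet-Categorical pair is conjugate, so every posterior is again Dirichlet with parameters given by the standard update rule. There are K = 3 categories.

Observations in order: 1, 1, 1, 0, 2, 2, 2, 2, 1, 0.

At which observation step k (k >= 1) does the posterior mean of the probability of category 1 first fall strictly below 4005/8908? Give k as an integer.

k = 8

obs 1: x=1 → posterior Dirichlet(11/5, 10, 8)
obs 2: x=1 → posterior Dirichlet(11/5, 11, 8)
obs 3: x=1 → posterior Dirichlet(11/5, 12, 8)
obs 4: x=0 → posterior Dirichlet(16/5, 12, 8)
obs 5: x=2 → posterior Dirichlet(16/5, 12, 9)
obs 6: x=2 → posterior Dirichlet(16/5, 12, 10)
obs 7: x=2 → posterior Dirichlet(16/5, 12, 11)
obs 8: x=2 → posterior Dirichlet(16/5, 12, 12)
obs 9: x=1 → posterior Dirichlet(16/5, 13, 12)
obs 10: x=0 → posterior Dirichlet(21/5, 13, 12)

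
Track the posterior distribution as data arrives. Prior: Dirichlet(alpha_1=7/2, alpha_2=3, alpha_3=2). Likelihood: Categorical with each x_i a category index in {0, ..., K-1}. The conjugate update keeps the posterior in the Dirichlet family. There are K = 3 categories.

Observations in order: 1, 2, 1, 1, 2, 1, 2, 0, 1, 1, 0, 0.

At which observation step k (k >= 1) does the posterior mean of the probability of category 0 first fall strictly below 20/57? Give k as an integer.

obs 1: x=1 → posterior Dirichlet(7/2, 4, 2)
obs 2: x=2 → posterior Dirichlet(7/2, 4, 3)
obs 3: x=1 → posterior Dirichlet(7/2, 5, 3)
obs 4: x=1 → posterior Dirichlet(7/2, 6, 3)
obs 5: x=2 → posterior Dirichlet(7/2, 6, 4)
obs 6: x=1 → posterior Dirichlet(7/2, 7, 4)
obs 7: x=2 → posterior Dirichlet(7/2, 7, 5)
obs 8: x=0 → posterior Dirichlet(9/2, 7, 5)
obs 9: x=1 → posterior Dirichlet(9/2, 8, 5)
obs 10: x=1 → posterior Dirichlet(9/2, 9, 5)
obs 11: x=0 → posterior Dirichlet(11/2, 9, 5)
obs 12: x=0 → posterior Dirichlet(13/2, 9, 5)

k = 2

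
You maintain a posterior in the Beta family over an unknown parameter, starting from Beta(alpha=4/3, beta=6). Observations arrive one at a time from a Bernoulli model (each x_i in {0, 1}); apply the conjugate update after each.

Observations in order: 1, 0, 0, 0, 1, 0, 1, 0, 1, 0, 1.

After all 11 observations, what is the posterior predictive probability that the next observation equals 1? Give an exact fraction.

19/55

obs 1: x=1 → posterior Beta(7/3, 6)
obs 2: x=0 → posterior Beta(7/3, 7)
obs 3: x=0 → posterior Beta(7/3, 8)
obs 4: x=0 → posterior Beta(7/3, 9)
obs 5: x=1 → posterior Beta(10/3, 9)
obs 6: x=0 → posterior Beta(10/3, 10)
obs 7: x=1 → posterior Beta(13/3, 10)
obs 8: x=0 → posterior Beta(13/3, 11)
obs 9: x=1 → posterior Beta(16/3, 11)
obs 10: x=0 → posterior Beta(16/3, 12)
obs 11: x=1 → posterior Beta(19/3, 12)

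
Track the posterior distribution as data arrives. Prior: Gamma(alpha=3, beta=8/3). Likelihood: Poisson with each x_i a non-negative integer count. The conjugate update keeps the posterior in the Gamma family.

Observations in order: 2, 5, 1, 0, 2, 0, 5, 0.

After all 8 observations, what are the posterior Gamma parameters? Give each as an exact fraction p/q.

obs 1: x=2 → posterior Gamma(5, 11/3)
obs 2: x=5 → posterior Gamma(10, 14/3)
obs 3: x=1 → posterior Gamma(11, 17/3)
obs 4: x=0 → posterior Gamma(11, 20/3)
obs 5: x=2 → posterior Gamma(13, 23/3)
obs 6: x=0 → posterior Gamma(13, 26/3)
obs 7: x=5 → posterior Gamma(18, 29/3)
obs 8: x=0 → posterior Gamma(18, 32/3)

alpha=18, beta=32/3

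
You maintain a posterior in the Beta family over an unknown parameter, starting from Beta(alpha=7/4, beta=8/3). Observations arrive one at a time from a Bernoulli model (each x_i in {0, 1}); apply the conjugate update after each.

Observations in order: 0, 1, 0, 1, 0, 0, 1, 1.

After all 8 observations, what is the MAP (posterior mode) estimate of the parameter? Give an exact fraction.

obs 1: x=0 → posterior Beta(7/4, 11/3)
obs 2: x=1 → posterior Beta(11/4, 11/3)
obs 3: x=0 → posterior Beta(11/4, 14/3)
obs 4: x=1 → posterior Beta(15/4, 14/3)
obs 5: x=0 → posterior Beta(15/4, 17/3)
obs 6: x=0 → posterior Beta(15/4, 20/3)
obs 7: x=1 → posterior Beta(19/4, 20/3)
obs 8: x=1 → posterior Beta(23/4, 20/3)

57/125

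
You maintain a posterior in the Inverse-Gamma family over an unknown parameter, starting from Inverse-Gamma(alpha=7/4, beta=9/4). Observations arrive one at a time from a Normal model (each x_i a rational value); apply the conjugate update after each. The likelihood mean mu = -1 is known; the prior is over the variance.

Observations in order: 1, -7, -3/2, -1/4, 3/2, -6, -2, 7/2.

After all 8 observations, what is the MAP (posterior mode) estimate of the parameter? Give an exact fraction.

obs 1: x=1 → posterior Inverse-Gamma(9/4, 17/4)
obs 2: x=-7 → posterior Inverse-Gamma(11/4, 89/4)
obs 3: x=-3/2 → posterior Inverse-Gamma(13/4, 179/8)
obs 4: x=-1/4 → posterior Inverse-Gamma(15/4, 725/32)
obs 5: x=3/2 → posterior Inverse-Gamma(17/4, 825/32)
obs 6: x=-6 → posterior Inverse-Gamma(19/4, 1225/32)
obs 7: x=-2 → posterior Inverse-Gamma(21/4, 1241/32)
obs 8: x=7/2 → posterior Inverse-Gamma(23/4, 1565/32)

1565/216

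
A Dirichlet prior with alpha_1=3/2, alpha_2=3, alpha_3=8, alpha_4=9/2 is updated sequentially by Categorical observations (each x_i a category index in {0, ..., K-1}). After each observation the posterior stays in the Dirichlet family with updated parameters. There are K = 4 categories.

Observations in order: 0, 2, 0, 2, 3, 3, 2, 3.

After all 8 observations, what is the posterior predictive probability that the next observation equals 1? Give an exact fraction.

obs 1: x=0 → posterior Dirichlet(5/2, 3, 8, 9/2)
obs 2: x=2 → posterior Dirichlet(5/2, 3, 9, 9/2)
obs 3: x=0 → posterior Dirichlet(7/2, 3, 9, 9/2)
obs 4: x=2 → posterior Dirichlet(7/2, 3, 10, 9/2)
obs 5: x=3 → posterior Dirichlet(7/2, 3, 10, 11/2)
obs 6: x=3 → posterior Dirichlet(7/2, 3, 10, 13/2)
obs 7: x=2 → posterior Dirichlet(7/2, 3, 11, 13/2)
obs 8: x=3 → posterior Dirichlet(7/2, 3, 11, 15/2)

3/25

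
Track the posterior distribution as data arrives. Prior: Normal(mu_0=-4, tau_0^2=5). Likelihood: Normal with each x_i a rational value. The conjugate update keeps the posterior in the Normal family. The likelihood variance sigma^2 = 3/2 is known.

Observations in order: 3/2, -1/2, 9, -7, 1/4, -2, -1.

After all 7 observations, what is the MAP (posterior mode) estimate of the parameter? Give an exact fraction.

obs 1: x=3/2 → posterior Normal(3/13, 15/13)
obs 2: x=-1/2 → posterior Normal(-2/23, 15/23)
obs 3: x=9 → posterior Normal(8/3, 5/11)
obs 4: x=-7 → posterior Normal(18/43, 15/43)
obs 5: x=1/4 → posterior Normal(41/106, 15/53)
obs 6: x=-2 → posterior Normal(1/126, 5/21)
obs 7: x=-1 → posterior Normal(-19/146, 15/73)

-19/146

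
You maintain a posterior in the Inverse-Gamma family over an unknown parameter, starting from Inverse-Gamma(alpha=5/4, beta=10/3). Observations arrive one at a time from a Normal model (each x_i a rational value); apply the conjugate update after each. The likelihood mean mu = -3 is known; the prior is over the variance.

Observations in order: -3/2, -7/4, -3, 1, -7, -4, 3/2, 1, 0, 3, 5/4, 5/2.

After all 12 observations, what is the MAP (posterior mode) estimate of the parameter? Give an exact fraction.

obs 1: x=-3/2 → posterior Inverse-Gamma(7/4, 107/24)
obs 2: x=-7/4 → posterior Inverse-Gamma(9/4, 503/96)
obs 3: x=-3 → posterior Inverse-Gamma(11/4, 503/96)
obs 4: x=1 → posterior Inverse-Gamma(13/4, 1271/96)
obs 5: x=-7 → posterior Inverse-Gamma(15/4, 2039/96)
obs 6: x=-4 → posterior Inverse-Gamma(17/4, 2087/96)
obs 7: x=3/2 → posterior Inverse-Gamma(19/4, 3059/96)
obs 8: x=1 → posterior Inverse-Gamma(21/4, 3827/96)
obs 9: x=0 → posterior Inverse-Gamma(23/4, 4259/96)
obs 10: x=3 → posterior Inverse-Gamma(25/4, 5987/96)
obs 11: x=5/4 → posterior Inverse-Gamma(27/4, 3427/48)
obs 12: x=5/2 → posterior Inverse-Gamma(29/4, 4153/48)

4153/396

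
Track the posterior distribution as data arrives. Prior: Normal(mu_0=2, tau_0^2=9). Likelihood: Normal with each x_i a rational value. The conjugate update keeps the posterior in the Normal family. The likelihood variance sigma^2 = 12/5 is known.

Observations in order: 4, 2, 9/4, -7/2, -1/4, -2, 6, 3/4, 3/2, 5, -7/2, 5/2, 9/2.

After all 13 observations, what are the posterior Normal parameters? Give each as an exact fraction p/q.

obs 1: x=4 → posterior Normal(68/19, 36/19)
obs 2: x=2 → posterior Normal(49/17, 18/17)
obs 3: x=9/4 → posterior Normal(527/196, 36/49)
obs 4: x=-7/2 → posterior Normal(317/256, 9/16)
obs 5: x=-1/4 → posterior Normal(151/158, 36/79)
obs 6: x=-2 → posterior Normal(91/188, 18/47)
obs 7: x=6 → posterior Normal(271/218, 36/109)
obs 8: x=3/4 → posterior Normal(587/496, 9/31)
obs 9: x=3/2 → posterior Normal(677/556, 36/139)
obs 10: x=5 → posterior Normal(977/616, 18/77)
obs 11: x=-7/2 → posterior Normal(59/52, 36/169)
obs 12: x=5/2 → posterior Normal(917/736, 9/46)
obs 13: x=9/2 → posterior Normal(1187/796, 36/199)

mu_0=1187/796, tau_0^2=36/199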